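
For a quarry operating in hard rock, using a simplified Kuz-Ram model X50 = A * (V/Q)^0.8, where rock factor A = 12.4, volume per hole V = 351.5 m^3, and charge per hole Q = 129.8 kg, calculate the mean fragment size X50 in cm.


Compute V/Q:
V/Q = 351.5 / 129.8 = 2.708012327
Raise to the power 0.8:
(V/Q)^0.8 = 2.708012327^0.8 = 2.218812018
Multiply by A:
X50 = 12.4 * 2.218812018
= 27.5133 cm

27.5133 cm


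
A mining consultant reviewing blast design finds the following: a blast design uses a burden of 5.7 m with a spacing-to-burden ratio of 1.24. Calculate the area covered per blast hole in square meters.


First, find the spacing:
Spacing = burden * ratio = 5.7 * 1.24
= 7.068 m
Then, calculate the area:
Area = burden * spacing = 5.7 * 7.068
= 40.2876 m^2

40.2876 m^2


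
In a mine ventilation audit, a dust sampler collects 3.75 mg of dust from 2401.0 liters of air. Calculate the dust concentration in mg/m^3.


Convert liters to m^3: 1 m^3 = 1000 L
Concentration = mass / volume * 1000
= 3.75 / 2401.0 * 1000
= 0.001561849229 * 1000
= 1.5618 mg/m^3

1.5618 mg/m^3


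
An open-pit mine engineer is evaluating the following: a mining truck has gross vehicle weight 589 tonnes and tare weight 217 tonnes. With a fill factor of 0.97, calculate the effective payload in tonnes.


360.84 tonnes

Maximum payload = gross - tare
= 589 - 217 = 372 tonnes
Effective payload = max payload * fill factor
= 372 * 0.97
= 360.84 tonnes


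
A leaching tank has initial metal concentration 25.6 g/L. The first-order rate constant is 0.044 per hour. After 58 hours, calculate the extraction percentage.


Compute the exponent:
-k * t = -0.044 * 58 = -2.552
Remaining concentration:
C = 25.6 * exp(-2.552)
= 25.6 * 0.07792565873
= 1.994896863 g/L
Extracted = 25.6 - 1.994896863 = 23.60510314 g/L
Extraction % = 23.60510314 / 25.6 * 100
= 92.2074%

92.2074%


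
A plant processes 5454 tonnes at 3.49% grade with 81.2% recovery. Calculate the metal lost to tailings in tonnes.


Total metal in feed:
= 5454 * 3.49 / 100 = 190.3446 tonnes
Metal recovered:
= 190.3446 * 81.2 / 100 = 154.5598152 tonnes
Metal lost to tailings:
= 190.3446 - 154.5598152
= 35.7848 tonnes

35.7848 tonnes


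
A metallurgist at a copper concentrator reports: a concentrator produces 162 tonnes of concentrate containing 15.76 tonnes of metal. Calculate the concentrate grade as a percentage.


Grade = (metal in concentrate / concentrate mass) * 100
= (15.76 / 162) * 100
= 0.09728395062 * 100
= 9.7284%

9.7284%


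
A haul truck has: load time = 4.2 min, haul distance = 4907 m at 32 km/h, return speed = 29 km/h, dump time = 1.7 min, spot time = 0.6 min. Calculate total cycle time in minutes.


Convert haul speed to m/min: 32 * 1000/60 = 533.3333333 m/min
Haul time = 4907 / 533.3333333 = 9.200625 min
Convert return speed to m/min: 29 * 1000/60 = 483.3333333 m/min
Return time = 4907 / 483.3333333 = 10.15241379 min
Total cycle time:
= 4.2 + 9.200625 + 1.7 + 10.15241379 + 0.6
= 25.853 min

25.853 min


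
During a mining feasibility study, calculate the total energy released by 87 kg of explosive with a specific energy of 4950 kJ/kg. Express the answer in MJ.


Energy = mass * specific_energy / 1000
= 87 * 4950 / 1000
= 430650 / 1000
= 430.65 MJ

430.65 MJ


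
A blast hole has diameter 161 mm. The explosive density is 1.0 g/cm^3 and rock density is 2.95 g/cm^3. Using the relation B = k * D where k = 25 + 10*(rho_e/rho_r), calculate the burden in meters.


4.5708 m

First, compute k:
rho_e / rho_r = 1.0 / 2.95 = 0.3389830508
k = 25 + 10 * 0.3389830508 = 28.38983051
Then, compute burden:
B = k * D / 1000 = 28.38983051 * 161 / 1000
= 4570.762712 / 1000
= 4.5708 m


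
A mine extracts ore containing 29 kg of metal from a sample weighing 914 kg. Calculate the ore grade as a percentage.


Ore grade = (metal mass / ore mass) * 100
= (29 / 914) * 100
= 0.03172866521 * 100
= 3.1729%

3.1729%


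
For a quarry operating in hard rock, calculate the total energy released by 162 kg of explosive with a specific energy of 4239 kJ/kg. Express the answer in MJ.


Energy = mass * specific_energy / 1000
= 162 * 4239 / 1000
= 686718 / 1000
= 686.718 MJ

686.718 MJ


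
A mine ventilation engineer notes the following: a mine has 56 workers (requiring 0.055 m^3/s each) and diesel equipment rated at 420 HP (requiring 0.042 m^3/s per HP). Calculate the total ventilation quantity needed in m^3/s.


Airflow for workers:
Q_people = 56 * 0.055 = 3.08 m^3/s
Airflow for diesel equipment:
Q_diesel = 420 * 0.042 = 17.64 m^3/s
Total ventilation:
Q_total = 3.08 + 17.64
= 20.72 m^3/s

20.72 m^3/s


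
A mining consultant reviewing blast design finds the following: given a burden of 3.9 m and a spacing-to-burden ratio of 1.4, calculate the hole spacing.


Spacing = burden * ratio
= 3.9 * 1.4
= 5.46 m

5.46 m


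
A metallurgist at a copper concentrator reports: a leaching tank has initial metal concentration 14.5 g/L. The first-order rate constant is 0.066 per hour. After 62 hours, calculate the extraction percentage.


98.3294%

Compute the exponent:
-k * t = -0.066 * 62 = -4.092
Remaining concentration:
C = 14.5 * exp(-4.092)
= 14.5 * 0.01670578855
= 0.2422339339 g/L
Extracted = 14.5 - 0.2422339339 = 14.25776607 g/L
Extraction % = 14.25776607 / 14.5 * 100
= 98.3294%


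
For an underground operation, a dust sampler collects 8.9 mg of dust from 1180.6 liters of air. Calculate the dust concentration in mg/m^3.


7.5385 mg/m^3

Convert liters to m^3: 1 m^3 = 1000 L
Concentration = mass / volume * 1000
= 8.9 / 1180.6 * 1000
= 0.007538539726 * 1000
= 7.5385 mg/m^3


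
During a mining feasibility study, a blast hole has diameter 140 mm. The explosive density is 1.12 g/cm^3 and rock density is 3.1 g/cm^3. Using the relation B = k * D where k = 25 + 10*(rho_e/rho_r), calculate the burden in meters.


4.0058 m

First, compute k:
rho_e / rho_r = 1.12 / 3.1 = 0.3612903226
k = 25 + 10 * 0.3612903226 = 28.61290323
Then, compute burden:
B = k * D / 1000 = 28.61290323 * 140 / 1000
= 4005.806452 / 1000
= 4.0058 m


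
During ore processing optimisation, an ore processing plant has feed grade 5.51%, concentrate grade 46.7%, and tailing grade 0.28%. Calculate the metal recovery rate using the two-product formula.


95.4909%

Using the two-product formula:
R = 100 * c * (f - t) / (f * (c - t))
Numerator = 100 * 46.7 * (5.51 - 0.28)
= 100 * 46.7 * 5.23
= 24424.1
Denominator = 5.51 * (46.7 - 0.28)
= 5.51 * 46.42
= 255.7742
R = 24424.1 / 255.7742
= 95.4909%


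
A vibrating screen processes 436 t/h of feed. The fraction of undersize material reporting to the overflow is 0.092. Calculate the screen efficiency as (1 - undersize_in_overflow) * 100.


90.8%

Screen efficiency = (1 - fraction of undersize in overflow) * 100
= (1 - 0.092) * 100
= 0.908 * 100
= 90.8%


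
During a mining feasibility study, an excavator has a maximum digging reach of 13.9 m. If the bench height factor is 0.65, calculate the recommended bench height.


9.035 m

Bench height = reach * factor
= 13.9 * 0.65
= 9.035 m


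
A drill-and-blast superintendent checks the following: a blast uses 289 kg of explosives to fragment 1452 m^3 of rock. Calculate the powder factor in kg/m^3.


Powder factor = explosive mass / rock volume
= 289 / 1452
= 0.199 kg/m^3

0.199 kg/m^3


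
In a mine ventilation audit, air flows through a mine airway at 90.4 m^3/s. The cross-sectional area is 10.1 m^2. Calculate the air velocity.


Velocity = flow rate / cross-sectional area
= 90.4 / 10.1
= 8.9505 m/s

8.9505 m/s


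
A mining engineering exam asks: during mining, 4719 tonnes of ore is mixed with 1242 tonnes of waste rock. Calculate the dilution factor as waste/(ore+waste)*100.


Total material = ore + waste
= 4719 + 1242 = 5961 tonnes
Dilution = waste / total * 100
= 1242 / 5961 * 100
= 0.208354303 * 100
= 20.8354%

20.8354%


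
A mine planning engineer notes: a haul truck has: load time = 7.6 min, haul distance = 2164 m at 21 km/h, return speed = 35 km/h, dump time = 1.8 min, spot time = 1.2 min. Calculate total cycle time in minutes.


Convert haul speed to m/min: 21 * 1000/60 = 350 m/min
Haul time = 2164 / 350 = 6.182857143 min
Convert return speed to m/min: 35 * 1000/60 = 583.3333333 m/min
Return time = 2164 / 583.3333333 = 3.709714286 min
Total cycle time:
= 7.6 + 6.182857143 + 1.8 + 3.709714286 + 1.2
= 20.4926 min

20.4926 min


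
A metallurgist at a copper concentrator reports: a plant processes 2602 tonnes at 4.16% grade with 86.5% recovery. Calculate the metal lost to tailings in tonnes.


Total metal in feed:
= 2602 * 4.16 / 100 = 108.2432 tonnes
Metal recovered:
= 108.2432 * 86.5 / 100 = 93.630368 tonnes
Metal lost to tailings:
= 108.2432 - 93.630368
= 14.6128 tonnes

14.6128 tonnes


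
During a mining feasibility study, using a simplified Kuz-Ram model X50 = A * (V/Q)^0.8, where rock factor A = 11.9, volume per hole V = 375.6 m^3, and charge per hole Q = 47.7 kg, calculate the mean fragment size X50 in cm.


62.0173 cm

Compute V/Q:
V/Q = 375.6 / 47.7 = 7.874213836
Raise to the power 0.8:
(V/Q)^0.8 = 7.874213836^0.8 = 5.211536258
Multiply by A:
X50 = 11.9 * 5.211536258
= 62.0173 cm


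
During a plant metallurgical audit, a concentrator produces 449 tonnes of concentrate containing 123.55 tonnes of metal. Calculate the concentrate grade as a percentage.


27.5167%

Grade = (metal in concentrate / concentrate mass) * 100
= (123.55 / 449) * 100
= 0.2751670379 * 100
= 27.5167%


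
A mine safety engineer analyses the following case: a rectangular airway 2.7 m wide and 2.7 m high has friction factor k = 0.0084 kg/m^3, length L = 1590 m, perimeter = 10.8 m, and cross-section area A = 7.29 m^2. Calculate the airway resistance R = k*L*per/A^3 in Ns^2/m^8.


0.3723 Ns^2/m^8

Compute the numerator:
k * L * per = 0.0084 * 1590 * 10.8
= 144.2448
Compute the denominator:
A^3 = 7.29^3 = 387.420489
Resistance:
R = 144.2448 / 387.420489
= 0.3723 Ns^2/m^8


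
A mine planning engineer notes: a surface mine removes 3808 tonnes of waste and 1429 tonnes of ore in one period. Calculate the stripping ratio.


Stripping ratio = waste tonnage / ore tonnage
= 3808 / 1429
= 2.6648

2.6648


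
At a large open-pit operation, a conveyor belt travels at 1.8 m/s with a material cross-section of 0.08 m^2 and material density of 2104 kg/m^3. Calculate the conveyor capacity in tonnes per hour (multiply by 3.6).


1090.7136 t/h

Volumetric flow = speed * area
= 1.8 * 0.08 = 0.144 m^3/s
Mass flow = volumetric * density
= 0.144 * 2104 = 302.976 kg/s
Convert to t/h: multiply by 3.6
Capacity = 302.976 * 3.6
= 1090.7136 t/h


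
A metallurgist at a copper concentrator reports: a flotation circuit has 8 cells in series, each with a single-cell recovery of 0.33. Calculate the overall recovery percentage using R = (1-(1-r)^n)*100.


95.9393%

Complement of single-cell recovery:
1 - r = 1 - 0.33 = 0.67
Raise to power n:
(1 - r)^8 = 0.67^8 = 0.04060676776
Overall recovery:
R = (1 - 0.04060676776) * 100
= 95.9393%


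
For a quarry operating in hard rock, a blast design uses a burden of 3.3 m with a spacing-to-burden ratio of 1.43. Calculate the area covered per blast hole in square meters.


15.5727 m^2

First, find the spacing:
Spacing = burden * ratio = 3.3 * 1.43
= 4.719 m
Then, calculate the area:
Area = burden * spacing = 3.3 * 4.719
= 15.5727 m^2


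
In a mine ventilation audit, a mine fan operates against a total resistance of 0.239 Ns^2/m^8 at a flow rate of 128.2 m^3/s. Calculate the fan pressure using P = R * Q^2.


Compute Q^2:
Q^2 = 128.2^2 = 16435.24
Compute pressure:
P = R * Q^2 = 0.239 * 16435.24
= 3928.0224 Pa

3928.0224 Pa


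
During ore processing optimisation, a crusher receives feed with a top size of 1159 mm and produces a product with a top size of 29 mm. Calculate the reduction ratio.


Reduction ratio = feed size / product size
= 1159 / 29
= 39.9655

39.9655


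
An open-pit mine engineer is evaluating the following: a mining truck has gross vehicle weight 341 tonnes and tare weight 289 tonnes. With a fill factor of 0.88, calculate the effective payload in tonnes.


45.76 tonnes

Maximum payload = gross - tare
= 341 - 289 = 52 tonnes
Effective payload = max payload * fill factor
= 52 * 0.88
= 45.76 tonnes


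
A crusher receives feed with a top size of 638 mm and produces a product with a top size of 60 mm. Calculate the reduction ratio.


10.6333

Reduction ratio = feed size / product size
= 638 / 60
= 10.6333


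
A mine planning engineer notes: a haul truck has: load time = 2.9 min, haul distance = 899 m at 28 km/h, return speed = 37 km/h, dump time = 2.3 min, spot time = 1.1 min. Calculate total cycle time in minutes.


9.6843 min

Convert haul speed to m/min: 28 * 1000/60 = 466.6666667 m/min
Haul time = 899 / 466.6666667 = 1.926428571 min
Convert return speed to m/min: 37 * 1000/60 = 616.6666667 m/min
Return time = 899 / 616.6666667 = 1.457837838 min
Total cycle time:
= 2.9 + 1.926428571 + 2.3 + 1.457837838 + 1.1
= 9.6843 min


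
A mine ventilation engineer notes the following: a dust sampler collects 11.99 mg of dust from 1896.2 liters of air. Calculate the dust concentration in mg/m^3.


6.3232 mg/m^3

Convert liters to m^3: 1 m^3 = 1000 L
Concentration = mass / volume * 1000
= 11.99 / 1896.2 * 1000
= 0.006323172661 * 1000
= 6.3232 mg/m^3


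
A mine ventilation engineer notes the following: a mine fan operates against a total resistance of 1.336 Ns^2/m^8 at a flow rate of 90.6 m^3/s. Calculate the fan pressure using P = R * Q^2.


10966.369 Pa

Compute Q^2:
Q^2 = 90.6^2 = 8208.36
Compute pressure:
P = R * Q^2 = 1.336 * 8208.36
= 10966.369 Pa


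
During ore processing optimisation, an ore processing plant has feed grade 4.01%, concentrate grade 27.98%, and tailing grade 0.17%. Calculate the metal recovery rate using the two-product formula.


96.346%

Using the two-product formula:
R = 100 * c * (f - t) / (f * (c - t))
Numerator = 100 * 27.98 * (4.01 - 0.17)
= 100 * 27.98 * 3.84
= 10744.32
Denominator = 4.01 * (27.98 - 0.17)
= 4.01 * 27.81
= 111.5181
R = 10744.32 / 111.5181
= 96.346%


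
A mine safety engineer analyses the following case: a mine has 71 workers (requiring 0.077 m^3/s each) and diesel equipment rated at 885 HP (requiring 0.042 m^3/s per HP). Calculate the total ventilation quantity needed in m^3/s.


42.637 m^3/s

Airflow for workers:
Q_people = 71 * 0.077 = 5.467 m^3/s
Airflow for diesel equipment:
Q_diesel = 885 * 0.042 = 37.17 m^3/s
Total ventilation:
Q_total = 5.467 + 37.17
= 42.637 m^3/s


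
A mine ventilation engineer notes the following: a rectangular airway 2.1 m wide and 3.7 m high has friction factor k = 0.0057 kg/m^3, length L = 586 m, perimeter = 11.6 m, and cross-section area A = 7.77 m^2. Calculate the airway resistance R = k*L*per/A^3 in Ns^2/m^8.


Compute the numerator:
k * L * per = 0.0057 * 586 * 11.6
= 38.74632
Compute the denominator:
A^3 = 7.77^3 = 469.097433
Resistance:
R = 38.74632 / 469.097433
= 0.0826 Ns^2/m^8

0.0826 Ns^2/m^8


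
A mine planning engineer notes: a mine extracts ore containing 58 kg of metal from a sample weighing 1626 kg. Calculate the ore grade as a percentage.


Ore grade = (metal mass / ore mass) * 100
= (58 / 1626) * 100
= 0.0356703567 * 100
= 3.567%

3.567%


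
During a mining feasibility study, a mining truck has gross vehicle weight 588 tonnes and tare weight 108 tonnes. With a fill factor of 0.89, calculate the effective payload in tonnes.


Maximum payload = gross - tare
= 588 - 108 = 480 tonnes
Effective payload = max payload * fill factor
= 480 * 0.89
= 427.2 tonnes

427.2 tonnes


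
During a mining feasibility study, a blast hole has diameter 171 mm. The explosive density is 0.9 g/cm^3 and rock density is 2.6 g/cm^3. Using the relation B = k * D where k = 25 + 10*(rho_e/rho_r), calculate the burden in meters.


4.8669 m

First, compute k:
rho_e / rho_r = 0.9 / 2.6 = 0.3461538462
k = 25 + 10 * 0.3461538462 = 28.46153846
Then, compute burden:
B = k * D / 1000 = 28.46153846 * 171 / 1000
= 4866.923077 / 1000
= 4.8669 m


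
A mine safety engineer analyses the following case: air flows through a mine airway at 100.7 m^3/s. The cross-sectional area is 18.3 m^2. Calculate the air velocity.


5.5027 m/s

Velocity = flow rate / cross-sectional area
= 100.7 / 18.3
= 5.5027 m/s


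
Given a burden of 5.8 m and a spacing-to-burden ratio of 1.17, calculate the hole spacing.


6.786 m

Spacing = burden * ratio
= 5.8 * 1.17
= 6.786 m


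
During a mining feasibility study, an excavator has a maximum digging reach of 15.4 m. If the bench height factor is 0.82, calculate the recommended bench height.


12.628 m

Bench height = reach * factor
= 15.4 * 0.82
= 12.628 m


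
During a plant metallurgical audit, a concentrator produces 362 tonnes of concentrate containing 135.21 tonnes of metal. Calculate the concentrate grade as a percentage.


Grade = (metal in concentrate / concentrate mass) * 100
= (135.21 / 362) * 100
= 0.3735082873 * 100
= 37.3508%

37.3508%


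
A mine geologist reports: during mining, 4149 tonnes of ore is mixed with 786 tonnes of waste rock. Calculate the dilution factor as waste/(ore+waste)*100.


Total material = ore + waste
= 4149 + 786 = 4935 tonnes
Dilution = waste / total * 100
= 786 / 4935 * 100
= 0.1592705167 * 100
= 15.9271%

15.9271%


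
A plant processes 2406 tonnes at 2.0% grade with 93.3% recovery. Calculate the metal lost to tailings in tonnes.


Total metal in feed:
= 2406 * 2.0 / 100 = 48.12 tonnes
Metal recovered:
= 48.12 * 93.3 / 100 = 44.89596 tonnes
Metal lost to tailings:
= 48.12 - 44.89596
= 3.224 tonnes

3.224 tonnes


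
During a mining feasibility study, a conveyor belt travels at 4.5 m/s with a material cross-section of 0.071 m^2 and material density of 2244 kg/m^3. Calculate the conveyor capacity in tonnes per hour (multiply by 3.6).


Volumetric flow = speed * area
= 4.5 * 0.071 = 0.3195 m^3/s
Mass flow = volumetric * density
= 0.3195 * 2244 = 716.958 kg/s
Convert to t/h: multiply by 3.6
Capacity = 716.958 * 3.6
= 2581.0488 t/h

2581.0488 t/h


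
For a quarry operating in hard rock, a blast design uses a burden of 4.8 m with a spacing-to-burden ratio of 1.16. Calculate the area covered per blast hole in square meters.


26.7264 m^2

First, find the spacing:
Spacing = burden * ratio = 4.8 * 1.16
= 5.568 m
Then, calculate the area:
Area = burden * spacing = 4.8 * 5.568
= 26.7264 m^2


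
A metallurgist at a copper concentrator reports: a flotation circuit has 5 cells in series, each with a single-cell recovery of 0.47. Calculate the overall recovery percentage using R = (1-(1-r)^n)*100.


Complement of single-cell recovery:
1 - r = 1 - 0.47 = 0.53
Raise to power n:
(1 - r)^5 = 0.53^5 = 0.0418195493
Overall recovery:
R = (1 - 0.0418195493) * 100
= 95.818%

95.818%


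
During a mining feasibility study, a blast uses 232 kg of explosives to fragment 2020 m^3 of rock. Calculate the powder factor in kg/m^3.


Powder factor = explosive mass / rock volume
= 232 / 2020
= 0.1149 kg/m^3

0.1149 kg/m^3


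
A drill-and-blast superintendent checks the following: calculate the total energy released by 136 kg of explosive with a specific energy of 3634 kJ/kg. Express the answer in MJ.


494.224 MJ

Energy = mass * specific_energy / 1000
= 136 * 3634 / 1000
= 494224 / 1000
= 494.224 MJ


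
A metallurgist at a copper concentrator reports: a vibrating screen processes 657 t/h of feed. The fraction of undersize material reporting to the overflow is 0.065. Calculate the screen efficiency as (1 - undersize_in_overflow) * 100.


93.5%

Screen efficiency = (1 - fraction of undersize in overflow) * 100
= (1 - 0.065) * 100
= 0.935 * 100
= 93.5%


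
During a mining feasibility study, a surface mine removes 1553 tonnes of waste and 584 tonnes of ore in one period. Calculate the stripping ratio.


2.6592

Stripping ratio = waste tonnage / ore tonnage
= 1553 / 584
= 2.6592


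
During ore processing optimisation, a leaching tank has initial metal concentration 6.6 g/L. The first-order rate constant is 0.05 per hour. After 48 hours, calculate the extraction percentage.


Compute the exponent:
-k * t = -0.05 * 48 = -2.4
Remaining concentration:
C = 6.6 * exp(-2.4)
= 6.6 * 0.09071795329
= 0.5987384917 g/L
Extracted = 6.6 - 0.5987384917 = 6.001261508 g/L
Extraction % = 6.001261508 / 6.6 * 100
= 90.9282%

90.9282%


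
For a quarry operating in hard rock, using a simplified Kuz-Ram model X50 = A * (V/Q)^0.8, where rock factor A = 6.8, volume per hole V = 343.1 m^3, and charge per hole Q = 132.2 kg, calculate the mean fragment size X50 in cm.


14.5835 cm

Compute V/Q:
V/Q = 343.1 / 132.2 = 2.595310136
Raise to the power 0.8:
(V/Q)^0.8 = 2.595310136^0.8 = 2.144625227
Multiply by A:
X50 = 6.8 * 2.144625227
= 14.5835 cm


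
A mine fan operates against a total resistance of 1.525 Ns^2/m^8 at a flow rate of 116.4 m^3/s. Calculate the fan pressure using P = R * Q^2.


Compute Q^2:
Q^2 = 116.4^2 = 13548.96
Compute pressure:
P = R * Q^2 = 1.525 * 13548.96
= 20662.164 Pa

20662.164 Pa


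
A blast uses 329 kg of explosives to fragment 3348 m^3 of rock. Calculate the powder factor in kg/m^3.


Powder factor = explosive mass / rock volume
= 329 / 3348
= 0.0983 kg/m^3

0.0983 kg/m^3


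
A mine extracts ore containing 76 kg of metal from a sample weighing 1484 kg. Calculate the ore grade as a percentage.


5.1213%

Ore grade = (metal mass / ore mass) * 100
= (76 / 1484) * 100
= 0.05121293801 * 100
= 5.1213%


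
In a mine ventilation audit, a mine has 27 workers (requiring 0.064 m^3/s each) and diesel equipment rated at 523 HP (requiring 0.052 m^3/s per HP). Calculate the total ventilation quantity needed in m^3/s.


28.924 m^3/s

Airflow for workers:
Q_people = 27 * 0.064 = 1.728 m^3/s
Airflow for diesel equipment:
Q_diesel = 523 * 0.052 = 27.196 m^3/s
Total ventilation:
Q_total = 1.728 + 27.196
= 28.924 m^3/s


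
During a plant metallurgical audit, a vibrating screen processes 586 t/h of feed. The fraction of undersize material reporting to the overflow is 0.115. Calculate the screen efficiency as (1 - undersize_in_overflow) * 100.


88.5%

Screen efficiency = (1 - fraction of undersize in overflow) * 100
= (1 - 0.115) * 100
= 0.885 * 100
= 88.5%


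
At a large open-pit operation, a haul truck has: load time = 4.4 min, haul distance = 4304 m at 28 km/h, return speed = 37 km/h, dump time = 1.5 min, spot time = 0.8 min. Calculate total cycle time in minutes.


Convert haul speed to m/min: 28 * 1000/60 = 466.6666667 m/min
Haul time = 4304 / 466.6666667 = 9.222857143 min
Convert return speed to m/min: 37 * 1000/60 = 616.6666667 m/min
Return time = 4304 / 616.6666667 = 6.979459459 min
Total cycle time:
= 4.4 + 9.222857143 + 1.5 + 6.979459459 + 0.8
= 22.9023 min

22.9023 min


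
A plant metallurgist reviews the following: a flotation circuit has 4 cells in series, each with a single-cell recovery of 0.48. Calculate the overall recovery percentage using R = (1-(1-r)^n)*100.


Complement of single-cell recovery:
1 - r = 1 - 0.48 = 0.52
Raise to power n:
(1 - r)^4 = 0.52^4 = 0.07311616
Overall recovery:
R = (1 - 0.07311616) * 100
= 92.6884%

92.6884%


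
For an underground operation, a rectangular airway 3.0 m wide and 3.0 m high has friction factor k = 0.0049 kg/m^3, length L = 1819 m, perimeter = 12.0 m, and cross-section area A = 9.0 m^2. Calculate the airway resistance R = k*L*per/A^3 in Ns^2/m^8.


0.1467 Ns^2/m^8

Compute the numerator:
k * L * per = 0.0049 * 1819 * 12.0
= 106.9572
Compute the denominator:
A^3 = 9.0^3 = 729
Resistance:
R = 106.9572 / 729
= 0.1467 Ns^2/m^8


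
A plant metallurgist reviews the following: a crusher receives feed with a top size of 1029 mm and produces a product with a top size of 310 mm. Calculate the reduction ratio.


Reduction ratio = feed size / product size
= 1029 / 310
= 3.3194

3.3194


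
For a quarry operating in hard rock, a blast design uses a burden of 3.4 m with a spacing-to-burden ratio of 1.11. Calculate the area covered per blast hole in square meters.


First, find the spacing:
Spacing = burden * ratio = 3.4 * 1.11
= 3.774 m
Then, calculate the area:
Area = burden * spacing = 3.4 * 3.774
= 12.8316 m^2

12.8316 m^2


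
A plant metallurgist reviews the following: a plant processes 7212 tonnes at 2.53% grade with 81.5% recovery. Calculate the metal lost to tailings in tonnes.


Total metal in feed:
= 7212 * 2.53 / 100 = 182.4636 tonnes
Metal recovered:
= 182.4636 * 81.5 / 100 = 148.707834 tonnes
Metal lost to tailings:
= 182.4636 - 148.707834
= 33.7558 tonnes

33.7558 tonnes


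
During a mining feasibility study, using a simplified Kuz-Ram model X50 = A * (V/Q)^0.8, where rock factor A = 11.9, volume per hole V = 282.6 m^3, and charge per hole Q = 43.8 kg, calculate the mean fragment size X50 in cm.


52.8817 cm

Compute V/Q:
V/Q = 282.6 / 43.8 = 6.452054795
Raise to the power 0.8:
(V/Q)^0.8 = 6.452054795^0.8 = 4.443840243
Multiply by A:
X50 = 11.9 * 4.443840243
= 52.8817 cm


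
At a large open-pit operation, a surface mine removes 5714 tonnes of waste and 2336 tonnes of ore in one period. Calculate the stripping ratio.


2.4461

Stripping ratio = waste tonnage / ore tonnage
= 5714 / 2336
= 2.4461


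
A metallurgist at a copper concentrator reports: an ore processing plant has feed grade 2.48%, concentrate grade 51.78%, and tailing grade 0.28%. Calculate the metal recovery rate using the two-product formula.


Using the two-product formula:
R = 100 * c * (f - t) / (f * (c - t))
Numerator = 100 * 51.78 * (2.48 - 0.28)
= 100 * 51.78 * 2.2
= 11391.6
Denominator = 2.48 * (51.78 - 0.28)
= 2.48 * 51.5
= 127.72
R = 11391.6 / 127.72
= 89.192%

89.192%


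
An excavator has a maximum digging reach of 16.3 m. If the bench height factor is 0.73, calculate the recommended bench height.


Bench height = reach * factor
= 16.3 * 0.73
= 11.899 m

11.899 m


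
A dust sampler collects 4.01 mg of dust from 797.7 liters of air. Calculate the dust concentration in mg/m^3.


Convert liters to m^3: 1 m^3 = 1000 L
Concentration = mass / volume * 1000
= 4.01 / 797.7 * 1000
= 0.005026952488 * 1000
= 5.027 mg/m^3

5.027 mg/m^3


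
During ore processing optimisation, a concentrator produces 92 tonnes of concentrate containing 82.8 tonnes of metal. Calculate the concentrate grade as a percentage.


90.0%

Grade = (metal in concentrate / concentrate mass) * 100
= (82.8 / 92) * 100
= 0.9 * 100
= 90.0%


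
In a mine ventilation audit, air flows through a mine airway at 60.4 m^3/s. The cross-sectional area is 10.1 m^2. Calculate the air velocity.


Velocity = flow rate / cross-sectional area
= 60.4 / 10.1
= 5.9802 m/s

5.9802 m/s


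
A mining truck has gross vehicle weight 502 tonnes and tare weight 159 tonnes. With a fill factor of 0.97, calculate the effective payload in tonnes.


332.71 tonnes

Maximum payload = gross - tare
= 502 - 159 = 343 tonnes
Effective payload = max payload * fill factor
= 343 * 0.97
= 332.71 tonnes


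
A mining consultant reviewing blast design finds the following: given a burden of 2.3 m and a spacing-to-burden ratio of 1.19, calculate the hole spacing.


Spacing = burden * ratio
= 2.3 * 1.19
= 2.737 m

2.737 m


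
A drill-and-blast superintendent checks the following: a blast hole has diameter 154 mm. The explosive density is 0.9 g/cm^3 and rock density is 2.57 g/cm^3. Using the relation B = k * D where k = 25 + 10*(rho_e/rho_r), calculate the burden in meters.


First, compute k:
rho_e / rho_r = 0.9 / 2.57 = 0.3501945525
k = 25 + 10 * 0.3501945525 = 28.50194553
Then, compute burden:
B = k * D / 1000 = 28.50194553 * 154 / 1000
= 4389.299611 / 1000
= 4.3893 m

4.3893 m


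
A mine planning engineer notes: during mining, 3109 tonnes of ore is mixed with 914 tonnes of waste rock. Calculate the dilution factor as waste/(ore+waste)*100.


22.7194%

Total material = ore + waste
= 3109 + 914 = 4023 tonnes
Dilution = waste / total * 100
= 914 / 4023 * 100
= 0.2271936366 * 100
= 22.7194%


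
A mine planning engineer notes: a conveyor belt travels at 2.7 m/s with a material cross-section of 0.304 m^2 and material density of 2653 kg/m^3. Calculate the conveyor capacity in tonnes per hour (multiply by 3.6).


Volumetric flow = speed * area
= 2.7 * 0.304 = 0.8208 m^3/s
Mass flow = volumetric * density
= 0.8208 * 2653 = 2177.5824 kg/s
Convert to t/h: multiply by 3.6
Capacity = 2177.5824 * 3.6
= 7839.2966 t/h

7839.2966 t/h


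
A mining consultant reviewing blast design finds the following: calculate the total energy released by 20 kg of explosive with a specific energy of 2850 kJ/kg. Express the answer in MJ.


57.0 MJ

Energy = mass * specific_energy / 1000
= 20 * 2850 / 1000
= 57000 / 1000
= 57.0 MJ


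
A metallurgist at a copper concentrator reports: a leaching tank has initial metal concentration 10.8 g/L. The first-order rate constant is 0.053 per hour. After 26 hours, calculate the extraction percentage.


Compute the exponent:
-k * t = -0.053 * 26 = -1.378
Remaining concentration:
C = 10.8 * exp(-1.378)
= 10.8 * 0.2520822137
= 2.722487908 g/L
Extracted = 10.8 - 2.722487908 = 8.077512092 g/L
Extraction % = 8.077512092 / 10.8 * 100
= 74.7918%

74.7918%


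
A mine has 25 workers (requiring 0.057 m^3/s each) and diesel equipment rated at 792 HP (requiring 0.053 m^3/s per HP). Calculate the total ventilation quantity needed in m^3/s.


Airflow for workers:
Q_people = 25 * 0.057 = 1.425 m^3/s
Airflow for diesel equipment:
Q_diesel = 792 * 0.053 = 41.976 m^3/s
Total ventilation:
Q_total = 1.425 + 41.976
= 43.401 m^3/s

43.401 m^3/s


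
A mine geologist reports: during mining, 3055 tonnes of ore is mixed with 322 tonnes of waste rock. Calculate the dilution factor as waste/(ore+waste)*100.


9.5351%

Total material = ore + waste
= 3055 + 322 = 3377 tonnes
Dilution = waste / total * 100
= 322 / 3377 * 100
= 0.09535090317 * 100
= 9.5351%


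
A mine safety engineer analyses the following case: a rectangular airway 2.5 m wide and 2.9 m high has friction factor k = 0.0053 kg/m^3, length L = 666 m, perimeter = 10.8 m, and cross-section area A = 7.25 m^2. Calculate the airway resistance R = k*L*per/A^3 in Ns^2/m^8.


0.1 Ns^2/m^8

Compute the numerator:
k * L * per = 0.0053 * 666 * 10.8
= 38.12184
Compute the denominator:
A^3 = 7.25^3 = 381.078125
Resistance:
R = 38.12184 / 381.078125
= 0.1 Ns^2/m^8


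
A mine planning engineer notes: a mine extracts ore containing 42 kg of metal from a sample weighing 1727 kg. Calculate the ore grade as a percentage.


2.432%

Ore grade = (metal mass / ore mass) * 100
= (42 / 1727) * 100
= 0.02431962942 * 100
= 2.432%


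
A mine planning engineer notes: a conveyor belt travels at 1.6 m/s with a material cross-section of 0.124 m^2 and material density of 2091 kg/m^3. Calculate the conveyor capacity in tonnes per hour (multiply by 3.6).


Volumetric flow = speed * area
= 1.6 * 0.124 = 0.1984 m^3/s
Mass flow = volumetric * density
= 0.1984 * 2091 = 414.8544 kg/s
Convert to t/h: multiply by 3.6
Capacity = 414.8544 * 3.6
= 1493.4758 t/h

1493.4758 t/h


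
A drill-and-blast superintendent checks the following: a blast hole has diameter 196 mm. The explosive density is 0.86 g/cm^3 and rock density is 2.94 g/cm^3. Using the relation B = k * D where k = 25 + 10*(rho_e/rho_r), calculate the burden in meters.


5.4733 m

First, compute k:
rho_e / rho_r = 0.86 / 2.94 = 0.2925170068
k = 25 + 10 * 0.2925170068 = 27.92517007
Then, compute burden:
B = k * D / 1000 = 27.92517007 * 196 / 1000
= 5473.333333 / 1000
= 5.4733 m


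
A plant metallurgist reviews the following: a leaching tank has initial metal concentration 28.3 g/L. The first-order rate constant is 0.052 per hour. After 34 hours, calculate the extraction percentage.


Compute the exponent:
-k * t = -0.052 * 34 = -1.768
Remaining concentration:
C = 28.3 * exp(-1.768)
= 28.3 * 0.1706739957
= 4.830074078 g/L
Extracted = 28.3 - 4.830074078 = 23.46992592 g/L
Extraction % = 23.46992592 / 28.3 * 100
= 82.9326%

82.9326%


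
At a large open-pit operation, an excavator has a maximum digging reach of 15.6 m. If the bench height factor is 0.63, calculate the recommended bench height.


Bench height = reach * factor
= 15.6 * 0.63
= 9.828 m

9.828 m


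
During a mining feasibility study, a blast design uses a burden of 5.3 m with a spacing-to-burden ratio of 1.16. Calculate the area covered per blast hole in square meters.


32.5844 m^2

First, find the spacing:
Spacing = burden * ratio = 5.3 * 1.16
= 6.148 m
Then, calculate the area:
Area = burden * spacing = 5.3 * 6.148
= 32.5844 m^2


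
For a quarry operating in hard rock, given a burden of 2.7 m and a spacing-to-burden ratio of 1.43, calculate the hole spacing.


Spacing = burden * ratio
= 2.7 * 1.43
= 3.861 m

3.861 m


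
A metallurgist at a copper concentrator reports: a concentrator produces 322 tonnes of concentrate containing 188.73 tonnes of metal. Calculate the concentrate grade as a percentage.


Grade = (metal in concentrate / concentrate mass) * 100
= (188.73 / 322) * 100
= 0.5861180124 * 100
= 58.6118%

58.6118%


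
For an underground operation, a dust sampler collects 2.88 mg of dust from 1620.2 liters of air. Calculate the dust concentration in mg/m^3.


1.7776 mg/m^3

Convert liters to m^3: 1 m^3 = 1000 L
Concentration = mass / volume * 1000
= 2.88 / 1620.2 * 1000
= 0.001777558326 * 1000
= 1.7776 mg/m^3


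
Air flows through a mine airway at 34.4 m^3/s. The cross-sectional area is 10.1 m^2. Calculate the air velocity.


3.4059 m/s

Velocity = flow rate / cross-sectional area
= 34.4 / 10.1
= 3.4059 m/s


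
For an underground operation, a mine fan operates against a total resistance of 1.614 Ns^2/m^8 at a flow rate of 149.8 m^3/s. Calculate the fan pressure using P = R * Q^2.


36218.2246 Pa

Compute Q^2:
Q^2 = 149.8^2 = 22440.04
Compute pressure:
P = R * Q^2 = 1.614 * 22440.04
= 36218.2246 Pa


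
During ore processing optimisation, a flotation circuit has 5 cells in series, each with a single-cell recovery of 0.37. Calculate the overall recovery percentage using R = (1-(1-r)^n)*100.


Complement of single-cell recovery:
1 - r = 1 - 0.37 = 0.63
Raise to power n:
(1 - r)^5 = 0.63^5 = 0.0992436543
Overall recovery:
R = (1 - 0.0992436543) * 100
= 90.0756%

90.0756%


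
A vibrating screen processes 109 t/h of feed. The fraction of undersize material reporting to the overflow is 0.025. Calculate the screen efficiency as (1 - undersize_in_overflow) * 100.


97.5%

Screen efficiency = (1 - fraction of undersize in overflow) * 100
= (1 - 0.025) * 100
= 0.975 * 100
= 97.5%


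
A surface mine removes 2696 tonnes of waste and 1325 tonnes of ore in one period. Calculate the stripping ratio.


2.0347

Stripping ratio = waste tonnage / ore tonnage
= 2696 / 1325
= 2.0347


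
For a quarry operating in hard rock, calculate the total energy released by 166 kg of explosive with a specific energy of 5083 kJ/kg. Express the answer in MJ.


843.778 MJ

Energy = mass * specific_energy / 1000
= 166 * 5083 / 1000
= 843778 / 1000
= 843.778 MJ


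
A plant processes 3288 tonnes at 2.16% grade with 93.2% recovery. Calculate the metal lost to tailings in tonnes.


Total metal in feed:
= 3288 * 2.16 / 100 = 71.0208 tonnes
Metal recovered:
= 71.0208 * 93.2 / 100 = 66.1913856 tonnes
Metal lost to tailings:
= 71.0208 - 66.1913856
= 4.8294 tonnes

4.8294 tonnes


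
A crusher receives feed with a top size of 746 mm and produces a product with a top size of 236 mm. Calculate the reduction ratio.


3.161

Reduction ratio = feed size / product size
= 746 / 236
= 3.161


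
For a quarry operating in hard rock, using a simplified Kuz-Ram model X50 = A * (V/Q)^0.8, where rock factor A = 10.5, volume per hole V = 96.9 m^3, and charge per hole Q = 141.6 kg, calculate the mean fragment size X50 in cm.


7.7517 cm

Compute V/Q:
V/Q = 96.9 / 141.6 = 0.6843220339
Raise to the power 0.8:
(V/Q)^0.8 = 0.6843220339^0.8 = 0.7382584371
Multiply by A:
X50 = 10.5 * 0.7382584371
= 7.7517 cm


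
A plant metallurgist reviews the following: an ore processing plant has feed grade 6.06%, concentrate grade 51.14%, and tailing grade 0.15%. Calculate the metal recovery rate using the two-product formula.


Using the two-product formula:
R = 100 * c * (f - t) / (f * (c - t))
Numerator = 100 * 51.14 * (6.06 - 0.15)
= 100 * 51.14 * 5.91
= 30223.74
Denominator = 6.06 * (51.14 - 0.15)
= 6.06 * 50.99
= 308.9994
R = 30223.74 / 308.9994
= 97.8116%

97.8116%


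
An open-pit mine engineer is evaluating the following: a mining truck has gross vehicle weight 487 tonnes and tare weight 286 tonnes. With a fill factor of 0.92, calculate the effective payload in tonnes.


Maximum payload = gross - tare
= 487 - 286 = 201 tonnes
Effective payload = max payload * fill factor
= 201 * 0.92
= 184.92 tonnes

184.92 tonnes


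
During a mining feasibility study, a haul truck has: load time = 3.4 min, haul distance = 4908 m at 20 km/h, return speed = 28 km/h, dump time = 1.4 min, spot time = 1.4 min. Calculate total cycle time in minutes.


31.4411 min

Convert haul speed to m/min: 20 * 1000/60 = 333.3333333 m/min
Haul time = 4908 / 333.3333333 = 14.724 min
Convert return speed to m/min: 28 * 1000/60 = 466.6666667 m/min
Return time = 4908 / 466.6666667 = 10.51714286 min
Total cycle time:
= 3.4 + 14.724 + 1.4 + 10.51714286 + 1.4
= 31.4411 min


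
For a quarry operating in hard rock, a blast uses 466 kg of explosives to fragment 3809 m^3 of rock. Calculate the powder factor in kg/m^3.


Powder factor = explosive mass / rock volume
= 466 / 3809
= 0.1223 kg/m^3

0.1223 kg/m^3


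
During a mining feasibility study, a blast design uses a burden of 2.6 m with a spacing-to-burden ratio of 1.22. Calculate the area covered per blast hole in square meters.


8.2472 m^2

First, find the spacing:
Spacing = burden * ratio = 2.6 * 1.22
= 3.172 m
Then, calculate the area:
Area = burden * spacing = 2.6 * 3.172
= 8.2472 m^2


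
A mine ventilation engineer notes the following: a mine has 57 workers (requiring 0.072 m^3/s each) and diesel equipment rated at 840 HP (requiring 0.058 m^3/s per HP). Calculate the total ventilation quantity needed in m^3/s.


52.824 m^3/s

Airflow for workers:
Q_people = 57 * 0.072 = 4.104 m^3/s
Airflow for diesel equipment:
Q_diesel = 840 * 0.058 = 48.72 m^3/s
Total ventilation:
Q_total = 4.104 + 48.72
= 52.824 m^3/s


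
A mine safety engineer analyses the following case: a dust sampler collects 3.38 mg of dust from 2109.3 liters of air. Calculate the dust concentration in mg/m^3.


1.6024 mg/m^3

Convert liters to m^3: 1 m^3 = 1000 L
Concentration = mass / volume * 1000
= 3.38 / 2109.3 * 1000
= 0.001602427346 * 1000
= 1.6024 mg/m^3


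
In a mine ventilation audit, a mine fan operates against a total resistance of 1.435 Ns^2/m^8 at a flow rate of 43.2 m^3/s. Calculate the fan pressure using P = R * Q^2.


Compute Q^2:
Q^2 = 43.2^2 = 1866.24
Compute pressure:
P = R * Q^2 = 1.435 * 1866.24
= 2678.0544 Pa

2678.0544 Pa


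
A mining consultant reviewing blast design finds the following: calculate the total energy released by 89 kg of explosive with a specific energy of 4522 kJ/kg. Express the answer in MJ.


Energy = mass * specific_energy / 1000
= 89 * 4522 / 1000
= 402458 / 1000
= 402.458 MJ

402.458 MJ


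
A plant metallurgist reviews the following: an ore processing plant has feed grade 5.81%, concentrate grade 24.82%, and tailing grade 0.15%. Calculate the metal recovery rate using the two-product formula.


98.0106%

Using the two-product formula:
R = 100 * c * (f - t) / (f * (c - t))
Numerator = 100 * 24.82 * (5.81 - 0.15)
= 100 * 24.82 * 5.66
= 14048.12
Denominator = 5.81 * (24.82 - 0.15)
= 5.81 * 24.67
= 143.3327
R = 14048.12 / 143.3327
= 98.0106%


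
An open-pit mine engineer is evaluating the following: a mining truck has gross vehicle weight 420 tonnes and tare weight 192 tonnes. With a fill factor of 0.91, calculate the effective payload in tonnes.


207.48 tonnes

Maximum payload = gross - tare
= 420 - 192 = 228 tonnes
Effective payload = max payload * fill factor
= 228 * 0.91
= 207.48 tonnes
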